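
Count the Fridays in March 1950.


March 1950 has 31 days
Anchor: Jan 1, 1950. With p = 1950 - 1 = 1949: (p + p//4 - p//100 + p//400) mod 7 = (1949 + 487 - 19 + 4) mod 7 = 2421 mod 7 = 6 -> Sunday (Mon=0 ... Sun=6)
Days before March (Jan-Feb): 59; March 1 index = (6 + 59) mod 7 = 2 -> Wednesday
First Friday is March 3
Fridays: 3, 10, 17, 24, 31

5 Fridays


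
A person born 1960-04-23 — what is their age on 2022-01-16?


Birth: 1960-04-23
Reference: 2022-01-16
Year difference: 2022 - 1960 = 62
Birthday not yet reached in 2022, subtract 1

61 years old


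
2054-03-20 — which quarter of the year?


Month: March (month 3)
Q1: Jan-Mar, Q2: Apr-Jun, Q3: Jul-Sep, Q4: Oct-Dec

Q1


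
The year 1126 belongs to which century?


Century = (year - 1) // 100 + 1
= (1126 - 1) // 100 + 1
= 1125 // 100 + 1
= 11 + 1

12th century


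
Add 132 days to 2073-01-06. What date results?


Start: 2073-01-06, add 132 days
January 2073 has 31 days: 31 - 6 = 25 days to January 31 -> 107 left
February 2073 has 28 days -> 79 left
March 2073 has 31 days -> 48 left
April 2073 has 30 days -> 18 left
May 2073: 18 <= 31 -> lands on May 18

Result: 2073-05-18


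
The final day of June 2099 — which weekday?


June 2099 has 30 days
Anchor: Jan 1, 2099. With p = 2099 - 1 = 2098: (p + p//4 - p//100 + p//400) mod 7 = (2098 + 524 - 20 + 5) mod 7 = 2607 mod 7 = 3 -> Thursday (Mon=0 ... Sun=6)
Days before June (Jan-May): 151; June 1 index = (3 + 151) mod 7 = 0 -> Monday
Last day offset: 30 - 1 = 29 days
Weekday index = (0 + 29) mod 7 = 1

Tuesday, June 30


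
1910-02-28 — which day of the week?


Date: February 28, 1910
Anchor: Jan 1, 1910. With p = 1910 - 1 = 1909: (p + p//4 - p//100 + p//400) mod 7 = (1909 + 477 - 19 + 4) mod 7 = 2371 mod 7 = 5 -> Saturday (Mon=0 ... Sun=6)
Days before February (Jan): 31; offset = 31 + 28 - 1 = 58
Weekday index = (5 + 58) mod 7 = 0

Day of the week: Monday


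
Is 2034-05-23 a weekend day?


Anchor: Jan 1, 2034. With p = 2034 - 1 = 2033: (p + p//4 - p//100 + p//400) mod 7 = (2033 + 508 - 20 + 5) mod 7 = 2526 mod 7 = 6 -> Sunday (Mon=0 ... Sun=6)
Day of year: 143; offset = 142
Weekday index = (6 + 142) mod 7 = 1 -> Tuesday
Weekend days: Saturday, Sunday

No


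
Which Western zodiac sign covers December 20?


Date: December 20
Conventional tropical zodiac dates: Sagittarius from November 22 onward; Capricorn starts December 22
December 20 falls within the Sagittarius range

Sagittarius


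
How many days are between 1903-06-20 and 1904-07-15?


From 1903-06-20 to 1904-07-15
1903-06-20: days before June = 31 + 28 + 31 + 30 + 31 = 151 (1903 is not a leap year); day of year = 151 + 20 = 171
1904-07-15: days before July = 31 + 29 + 31 + 30 + 31 + 30 = 182 (1904 is a leap year); day of year = 182 + 15 = 197
Rest of 1903: 365 - 171 = 194
Total = 194 + 197 = 391

391 days


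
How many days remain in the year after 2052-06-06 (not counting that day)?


Day of year: 158 of 366
Remaining = 366 - 158

208 days


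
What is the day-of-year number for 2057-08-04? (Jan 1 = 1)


Date: August 4, 2057
Days in months 1 through 7: 212
Plus 4 days in August

Day of year: 216


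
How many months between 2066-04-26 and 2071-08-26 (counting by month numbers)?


From April 2066 to August 2071
5 years * 12 = 60 months, plus 4 months = 64

64 months


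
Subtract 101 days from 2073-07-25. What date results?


Start: 2073-07-25, subtract 101 days
Back 25 days from July 25 reaches June 30, 2073 -> 76 left
June 2073 has 30 days -> back to May 31, 2073 -> 46 left
May 2073 has 31 days -> back to April 30, 2073 -> 15 left
April 2073: 30 - 15 = 15 -> lands on April 15

Result: 2073-04-15


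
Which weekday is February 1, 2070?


Target: February 1, 2070
Anchor: Jan 1, 2070. With p = 2070 - 1 = 2069: (p + p//4 - p//100 + p//400) mod 7 = (2069 + 517 - 20 + 5) mod 7 = 2571 mod 7 = 2 -> Wednesday (Mon=0 ... Sun=6)
Days before February (Jan): 31 days
Weekday index = (2 + 31) mod 7 = 5

Saturday


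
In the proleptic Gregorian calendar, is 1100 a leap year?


Gregorian leap year rule: divisible by 4, but not by 100, unless also by 400.
1100 is divisible by 100 but not 400 -> not a leap year

No


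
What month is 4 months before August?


August is month 8
8 - 4 = 4

April


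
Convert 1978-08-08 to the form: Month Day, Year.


ISO 1978-08-08 parses as year=1978, month=08, day=08
Month 8 -> August

August 8, 1978


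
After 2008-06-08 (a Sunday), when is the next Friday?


Current: Sunday
Target: Friday
Days ahead: 5

Next Friday: 2008-06-13


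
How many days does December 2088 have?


December 2088

31 days


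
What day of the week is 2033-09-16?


Date: September 16, 2033
Anchor: Jan 1, 2033. With p = 2033 - 1 = 2032: (p + p//4 - p//100 + p//400) mod 7 = (2032 + 508 - 20 + 5) mod 7 = 2525 mod 7 = 5 -> Saturday (Mon=0 ... Sun=6)
Days before September (Jan-Aug): 243; offset = 243 + 16 - 1 = 258
Weekday index = (5 + 258) mod 7 = 4

Day of the week: Friday


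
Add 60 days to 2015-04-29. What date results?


Start: 2015-04-29, add 60 days
April 2015 has 30 days: 30 - 29 = 1 day to April 30 -> 59 left
May 2015 has 31 days -> 28 left
June 2015: 28 <= 30 -> lands on June 28

Result: 2015-06-28


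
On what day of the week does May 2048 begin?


Target: May 1, 2048
Anchor: Jan 1, 2048. With p = 2048 - 1 = 2047: (p + p//4 - p//100 + p//400) mod 7 = (2047 + 511 - 20 + 5) mod 7 = 2543 mod 7 = 2 -> Wednesday (Mon=0 ... Sun=6)
Days before May (Jan-Apr): 121 days
Weekday index = (2 + 121) mod 7 = 4

Friday


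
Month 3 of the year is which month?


Month 3 of 12

March


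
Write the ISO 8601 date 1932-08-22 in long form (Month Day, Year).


ISO 1932-08-22 parses as year=1932, month=08, day=22
Month 8 -> August

August 22, 1932


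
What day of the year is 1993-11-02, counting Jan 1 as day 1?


Date: November 2, 1993
Days in months 1 through 10: 304
Plus 2 days in November

Day of year: 306


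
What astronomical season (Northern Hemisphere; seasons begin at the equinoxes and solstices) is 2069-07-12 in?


Date: July 12
Astronomical Summer (approx.; exact equinox/solstice day varies by year): June 21 to September 21
July 12 falls within the Summer window

Summer


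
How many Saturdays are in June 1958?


June 1958 has 30 days
Anchor: Jan 1, 1958. With p = 1958 - 1 = 1957: (p + p//4 - p//100 + p//400) mod 7 = (1957 + 489 - 19 + 4) mod 7 = 2431 mod 7 = 2 -> Wednesday (Mon=0 ... Sun=6)
Days before June (Jan-May): 151; June 1 index = (2 + 151) mod 7 = 6 -> Sunday
First Saturday is June 7
Saturdays: 7, 14, 21, 28

4 Saturdays


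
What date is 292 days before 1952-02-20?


Start: 1952-02-20, subtract 292 days
Back 20 days from February 20 reaches January 31, 1952 -> 272 left
January 1952 has 31 days -> back to December 31, 1951 -> 241 left
December 1951 has 31 days -> back to November 30, 1951 -> 210 left
November 1951 has 30 days -> back to October 31, 1951 -> 180 left
October 1951 has 31 days -> back to September 30, 1951 -> 149 left
September 1951 has 30 days -> back to August 31, 1951 -> 119 left
August 1951 has 31 days -> back to July 31, 1951 -> 88 left
July 1951 has 31 days -> back to June 30, 1951 -> 57 left
June 1951 has 30 days -> back to May 31, 1951 -> 27 left
May 1951: 31 - 27 = 4 -> lands on May 4

Result: 1951-05-04


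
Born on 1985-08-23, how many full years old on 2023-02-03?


Birth: 1985-08-23
Reference: 2023-02-03
Year difference: 2023 - 1985 = 38
Birthday not yet reached in 2023, subtract 1

37 years old


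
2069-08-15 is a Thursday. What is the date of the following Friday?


Current: Thursday
Target: Friday
Days ahead: 1

Next Friday: 2069-08-16


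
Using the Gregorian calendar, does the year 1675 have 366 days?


Gregorian leap year rule: divisible by 4, but not by 100, unless also by 400.
1675 is not divisible by 4 -> not a leap year

No


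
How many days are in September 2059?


September 2059

30 days


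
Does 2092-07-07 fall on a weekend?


Anchor: Jan 1, 2092. With p = 2092 - 1 = 2091: (p + p//4 - p//100 + p//400) mod 7 = (2091 + 522 - 20 + 5) mod 7 = 2598 mod 7 = 1 -> Tuesday (Mon=0 ... Sun=6)
Day of year: 189; offset = 188
Weekday index = (1 + 188) mod 7 = 0 -> Monday
Weekend days: Saturday, Sunday

No


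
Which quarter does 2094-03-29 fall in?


Month: March (month 3)
Q1: Jan-Mar, Q2: Apr-Jun, Q3: Jul-Sep, Q4: Oct-Dec

Q1


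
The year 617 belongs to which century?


Century = (year - 1) // 100 + 1
= (617 - 1) // 100 + 1
= 616 // 100 + 1
= 6 + 1

7th century


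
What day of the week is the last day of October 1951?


October 1951 has 31 days
Anchor: Jan 1, 1951. With p = 1951 - 1 = 1950: (p + p//4 - p//100 + p//400) mod 7 = (1950 + 487 - 19 + 4) mod 7 = 2422 mod 7 = 0 -> Monday (Mon=0 ... Sun=6)
Days before October (Jan-Sep): 273; October 1 index = (0 + 273) mod 7 = 0 -> Monday
Last day offset: 31 - 1 = 30 days
Weekday index = (0 + 30) mod 7 = 2

Wednesday, October 31


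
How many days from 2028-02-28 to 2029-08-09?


From 2028-02-28 to 2029-08-09
2028-02-28: days before February = 31; day of year = 31 + 28 = 59
2029-08-09: days before August = 31 + 28 + 31 + 30 + 31 + 30 + 31 = 212 (2029 is not a leap year); day of year = 212 + 9 = 221
Rest of 2028: 366 - 59 = 307
Total = 307 + 221 = 528

528 days


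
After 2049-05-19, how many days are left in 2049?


Day of year: 139 of 365
Remaining = 365 - 139

226 days


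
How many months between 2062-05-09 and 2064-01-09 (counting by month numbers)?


From May 2062 to January 2064
2 years * 12 = 24 months, minus 4 months = 20

20 months


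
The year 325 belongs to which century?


Century = (year - 1) // 100 + 1
= (325 - 1) // 100 + 1
= 324 // 100 + 1
= 3 + 1

4th century


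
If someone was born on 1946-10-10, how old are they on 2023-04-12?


Birth: 1946-10-10
Reference: 2023-04-12
Year difference: 2023 - 1946 = 77
Birthday not yet reached in 2023, subtract 1

76 years old


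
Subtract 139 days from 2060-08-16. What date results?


Start: 2060-08-16, subtract 139 days
Back 16 days from August 16 reaches July 31, 2060 -> 123 left
July 2060 has 31 days -> back to June 30, 2060 -> 92 left
June 2060 has 30 days -> back to May 31, 2060 -> 62 left
May 2060 has 31 days -> back to April 30, 2060 -> 31 left
April 2060 has 30 days -> back to March 31, 2060 -> 1 left
March 2060: 31 - 1 = 30 -> lands on March 30

Result: 2060-03-30


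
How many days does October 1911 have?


October 1911

31 days


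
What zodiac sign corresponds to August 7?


Date: August 7
Conventional tropical zodiac dates: Leo from July 23 onward; Virgo starts August 23
August 7 falls within the Leo range

Leo


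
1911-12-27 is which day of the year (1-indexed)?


Date: December 27, 1911
Days in months 1 through 11: 334
Plus 27 days in December

Day of year: 361


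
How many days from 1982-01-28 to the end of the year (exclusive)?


Day of year: 28 of 365
Remaining = 365 - 28

337 days


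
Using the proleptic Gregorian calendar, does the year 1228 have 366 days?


Gregorian leap year rule: divisible by 4, but not by 100, unless also by 400.
1228 is divisible by 4 but not 100 -> leap year

Yes


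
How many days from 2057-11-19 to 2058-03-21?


From 2057-11-19 to 2058-03-21
2057-11-19: days before November = 31 + 28 + 31 + 30 + 31 + 30 + 31 + 31 + 30 + 31 = 304 (2057 is not a leap year); day of year = 304 + 19 = 323
2058-03-21: days before March = 31 + 28 = 59 (2058 is not a leap year); day of year = 59 + 21 = 80
Rest of 2057: 365 - 323 = 42
Total = 42 + 80 = 122

122 days


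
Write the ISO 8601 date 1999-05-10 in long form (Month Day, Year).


ISO 1999-05-10 parses as year=1999, month=05, day=10
Month 5 -> May

May 10, 1999


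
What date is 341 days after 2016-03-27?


Start: 2016-03-27, add 341 days
March 2016 has 31 days: 31 - 27 = 4 days to March 31 -> 337 left
April 2016 has 30 days -> 307 left
May 2016 has 31 days -> 276 left
June 2016 has 30 days -> 246 left
July 2016 has 31 days -> 215 left
August 2016 has 31 days -> 184 left
September 2016 has 30 days -> 154 left
October 2016 has 31 days -> 123 left
November 2016 has 30 days -> 93 left
December 2016 has 31 days -> 62 left
January 2017 has 31 days -> 31 left
February 2017 has 28 days -> 3 left
March 2017: 3 <= 31 -> lands on March 3

Result: 2017-03-03


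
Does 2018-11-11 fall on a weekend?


Anchor: Jan 1, 2018. With p = 2018 - 1 = 2017: (p + p//4 - p//100 + p//400) mod 7 = (2017 + 504 - 20 + 5) mod 7 = 2506 mod 7 = 0 -> Monday (Mon=0 ... Sun=6)
Day of year: 315; offset = 314
Weekday index = (0 + 314) mod 7 = 6 -> Sunday
Weekend days: Saturday, Sunday

Yes


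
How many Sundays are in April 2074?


April 2074 has 30 days
Anchor: Jan 1, 2074. With p = 2074 - 1 = 2073: (p + p//4 - p//100 + p//400) mod 7 = (2073 + 518 - 20 + 5) mod 7 = 2576 mod 7 = 0 -> Monday (Mon=0 ... Sun=6)
Days before April (Jan-Mar): 90; April 1 index = (0 + 90) mod 7 = 6 -> Sunday
First Sunday is April 1
Sundays: 1, 8, 15, 22, 29

5 Sundays


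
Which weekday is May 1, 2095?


Target: May 1, 2095
Anchor: Jan 1, 2095. With p = 2095 - 1 = 2094: (p + p//4 - p//100 + p//400) mod 7 = (2094 + 523 - 20 + 5) mod 7 = 2602 mod 7 = 5 -> Saturday (Mon=0 ... Sun=6)
Days before May (Jan-Apr): 120 days
Weekday index = (5 + 120) mod 7 = 6

Sunday


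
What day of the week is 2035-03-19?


Date: March 19, 2035
Anchor: Jan 1, 2035. With p = 2035 - 1 = 2034: (p + p//4 - p//100 + p//400) mod 7 = (2034 + 508 - 20 + 5) mod 7 = 2527 mod 7 = 0 -> Monday (Mon=0 ... Sun=6)
Days before March (Jan-Feb): 59; offset = 59 + 19 - 1 = 77
Weekday index = (0 + 77) mod 7 = 0

Day of the week: Monday


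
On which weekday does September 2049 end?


September 2049 has 30 days
Anchor: Jan 1, 2049. With p = 2049 - 1 = 2048: (p + p//4 - p//100 + p//400) mod 7 = (2048 + 512 - 20 + 5) mod 7 = 2545 mod 7 = 4 -> Friday (Mon=0 ... Sun=6)
Days before September (Jan-Aug): 243; September 1 index = (4 + 243) mod 7 = 2 -> Wednesday
Last day offset: 30 - 1 = 29 days
Weekday index = (2 + 29) mod 7 = 3

Thursday, September 30


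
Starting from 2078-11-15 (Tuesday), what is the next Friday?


Current: Tuesday
Target: Friday
Days ahead: 3

Next Friday: 2078-11-18


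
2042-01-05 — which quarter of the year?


Month: January (month 1)
Q1: Jan-Mar, Q2: Apr-Jun, Q3: Jul-Sep, Q4: Oct-Dec

Q1


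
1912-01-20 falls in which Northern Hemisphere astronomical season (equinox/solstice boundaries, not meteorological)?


Date: January 20
Astronomical Winter (approx.; exact equinox/solstice day varies by year): December 21 to March 19
January 20 falls within the Winter window

Winter


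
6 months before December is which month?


December is month 12
12 - 6 = 6

June


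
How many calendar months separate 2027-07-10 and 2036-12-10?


From July 2027 to December 2036
9 years * 12 = 108 months, plus 5 months = 113

113 months


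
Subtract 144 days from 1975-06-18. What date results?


Start: 1975-06-18, subtract 144 days
Back 18 days from June 18 reaches May 31, 1975 -> 126 left
May 1975 has 31 days -> back to April 30, 1975 -> 95 left
April 1975 has 30 days -> back to March 31, 1975 -> 65 left
March 1975 has 31 days -> back to February 28, 1975 -> 34 left
February 1975 has 28 days -> back to January 31, 1975 -> 6 left
January 1975: 31 - 6 = 25 -> lands on January 25

Result: 1975-01-25


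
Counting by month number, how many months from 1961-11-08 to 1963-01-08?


From November 1961 to January 1963
2 years * 12 = 24 months, minus 10 months = 14

14 months


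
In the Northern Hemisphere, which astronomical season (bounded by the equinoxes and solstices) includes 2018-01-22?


Date: January 22
Astronomical Winter (approx.; exact equinox/solstice day varies by year): December 21 to March 19
January 22 falls within the Winter window

Winter


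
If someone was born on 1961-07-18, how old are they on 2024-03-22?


Birth: 1961-07-18
Reference: 2024-03-22
Year difference: 2024 - 1961 = 63
Birthday not yet reached in 2024, subtract 1

62 years old


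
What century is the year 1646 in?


Century = (year - 1) // 100 + 1
= (1646 - 1) // 100 + 1
= 1645 // 100 + 1
= 16 + 1

17th century


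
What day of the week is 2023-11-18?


Date: November 18, 2023
Anchor: Jan 1, 2023. With p = 2023 - 1 = 2022: (p + p//4 - p//100 + p//400) mod 7 = (2022 + 505 - 20 + 5) mod 7 = 2512 mod 7 = 6 -> Sunday (Mon=0 ... Sun=6)
Days before November (Jan-Oct): 304; offset = 304 + 18 - 1 = 321
Weekday index = (6 + 321) mod 7 = 5

Day of the week: Saturday


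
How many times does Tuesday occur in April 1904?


April 1904 has 30 days
Anchor: Jan 1, 1904. With p = 1904 - 1 = 1903: (p + p//4 - p//100 + p//400) mod 7 = (1903 + 475 - 19 + 4) mod 7 = 2363 mod 7 = 4 -> Friday (Mon=0 ... Sun=6)
Days before April (Jan-Mar): 91; April 1 index = (4 + 91) mod 7 = 4 -> Friday
First Tuesday is April 5
Tuesdays: 5, 12, 19, 26

4 Tuesdays


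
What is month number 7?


Month 7 of 12

July


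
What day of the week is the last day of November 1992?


November 1992 has 30 days
Anchor: Jan 1, 1992. With p = 1992 - 1 = 1991: (p + p//4 - p//100 + p//400) mod 7 = (1991 + 497 - 19 + 4) mod 7 = 2473 mod 7 = 2 -> Wednesday (Mon=0 ... Sun=6)
Days before November (Jan-Oct): 305; November 1 index = (2 + 305) mod 7 = 6 -> Sunday
Last day offset: 30 - 1 = 29 days
Weekday index = (6 + 29) mod 7 = 0

Monday, November 30


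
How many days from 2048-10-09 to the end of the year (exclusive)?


Day of year: 283 of 366
Remaining = 366 - 283

83 days


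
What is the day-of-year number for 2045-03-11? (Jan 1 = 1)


Date: March 11, 2045
Days in months 1 through 2: 59
Plus 11 days in March

Day of year: 70


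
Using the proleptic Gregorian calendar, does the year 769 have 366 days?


Gregorian leap year rule: divisible by 4, but not by 100, unless also by 400.
769 is not divisible by 4 -> not a leap year

No


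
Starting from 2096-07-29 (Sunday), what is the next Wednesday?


Current: Sunday
Target: Wednesday
Days ahead: 3

Next Wednesday: 2096-08-01


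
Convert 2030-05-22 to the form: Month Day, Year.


ISO 2030-05-22 parses as year=2030, month=05, day=22
Month 5 -> May

May 22, 2030


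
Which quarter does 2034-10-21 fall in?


Month: October (month 10)
Q1: Jan-Mar, Q2: Apr-Jun, Q3: Jul-Sep, Q4: Oct-Dec

Q4


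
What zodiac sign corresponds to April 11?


Date: April 11
Conventional tropical zodiac dates: Aries from March 21 onward; Taurus starts April 20
April 11 falls within the Aries range

Aries


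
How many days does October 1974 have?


October 1974

31 days


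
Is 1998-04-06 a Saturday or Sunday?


Anchor: Jan 1, 1998. With p = 1998 - 1 = 1997: (p + p//4 - p//100 + p//400) mod 7 = (1997 + 499 - 19 + 4) mod 7 = 2481 mod 7 = 3 -> Thursday (Mon=0 ... Sun=6)
Day of year: 96; offset = 95
Weekday index = (3 + 95) mod 7 = 0 -> Monday
Weekend days: Saturday, Sunday

No


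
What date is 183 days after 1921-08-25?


Start: 1921-08-25, add 183 days
August 1921 has 31 days: 31 - 25 = 6 days to August 31 -> 177 left
September 1921 has 30 days -> 147 left
October 1921 has 31 days -> 116 left
November 1921 has 30 days -> 86 left
December 1921 has 31 days -> 55 left
January 1922 has 31 days -> 24 left
February 1922: 24 <= 28 -> lands on February 24

Result: 1922-02-24


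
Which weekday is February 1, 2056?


Target: February 1, 2056
Anchor: Jan 1, 2056. With p = 2056 - 1 = 2055: (p + p//4 - p//100 + p//400) mod 7 = (2055 + 513 - 20 + 5) mod 7 = 2553 mod 7 = 5 -> Saturday (Mon=0 ... Sun=6)
Days before February (Jan): 31 days
Weekday index = (5 + 31) mod 7 = 1

Tuesday


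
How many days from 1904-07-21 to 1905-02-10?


From 1904-07-21 to 1905-02-10
1904-07-21: days before July = 31 + 29 + 31 + 30 + 31 + 30 = 182 (1904 is a leap year); day of year = 182 + 21 = 203
1905-02-10: days before February = 31; day of year = 31 + 10 = 41
Rest of 1904: 366 - 203 = 163
Total = 163 + 41 = 204

204 days


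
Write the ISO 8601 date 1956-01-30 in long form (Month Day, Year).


ISO 1956-01-30 parses as year=1956, month=01, day=30
Month 1 -> January

January 30, 1956


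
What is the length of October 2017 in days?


October 2017

31 days


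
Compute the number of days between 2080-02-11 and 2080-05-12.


From 2080-02-11 to 2080-05-12
2080-02-11: days before February = 31; day of year = 31 + 11 = 42
2080-05-12: days before May = 31 + 29 + 31 + 30 = 121 (2080 is a leap year); day of year = 121 + 12 = 133
Same year: 133 - 42 = 91

91 days


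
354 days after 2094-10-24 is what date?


Start: 2094-10-24, add 354 days
October 2094 has 31 days: 31 - 24 = 7 days to October 31 -> 347 left
November 2094 has 30 days -> 317 left
December 2094 has 31 days -> 286 left
January 2095 has 31 days -> 255 left
February 2095 has 28 days -> 227 left
March 2095 has 31 days -> 196 left
April 2095 has 30 days -> 166 left
May 2095 has 31 days -> 135 left
June 2095 has 30 days -> 105 left
July 2095 has 31 days -> 74 left
August 2095 has 31 days -> 43 left
September 2095 has 30 days -> 13 left
October 2095: 13 <= 31 -> lands on October 13

Result: 2095-10-13


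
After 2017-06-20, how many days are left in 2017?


Day of year: 171 of 365
Remaining = 365 - 171

194 days


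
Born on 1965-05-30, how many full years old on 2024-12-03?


Birth: 1965-05-30
Reference: 2024-12-03
Year difference: 2024 - 1965 = 59

59 years old


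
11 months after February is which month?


February is month 2
2 + 11 = 13; wrap: 13 - 12 = 1

January


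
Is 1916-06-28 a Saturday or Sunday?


Anchor: Jan 1, 1916. With p = 1916 - 1 = 1915: (p + p//4 - p//100 + p//400) mod 7 = (1915 + 478 - 19 + 4) mod 7 = 2378 mod 7 = 5 -> Saturday (Mon=0 ... Sun=6)
Day of year: 180; offset = 179
Weekday index = (5 + 179) mod 7 = 2 -> Wednesday
Weekend days: Saturday, Sunday

No


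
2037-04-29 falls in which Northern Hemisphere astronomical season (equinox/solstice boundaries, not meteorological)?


Date: April 29
Astronomical Spring (approx.; exact equinox/solstice day varies by year): March 20 to June 20
April 29 falls within the Spring window

Spring


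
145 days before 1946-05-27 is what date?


Start: 1946-05-27, subtract 145 days
Back 27 days from May 27 reaches April 30, 1946 -> 118 left
April 1946 has 30 days -> back to March 31, 1946 -> 88 left
March 1946 has 31 days -> back to February 28, 1946 -> 57 left
February 1946 has 28 days -> back to January 31, 1946 -> 29 left
January 1946: 31 - 29 = 2 -> lands on January 2

Result: 1946-01-02


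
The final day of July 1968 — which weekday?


July 1968 has 31 days
Anchor: Jan 1, 1968. With p = 1968 - 1 = 1967: (p + p//4 - p//100 + p//400) mod 7 = (1967 + 491 - 19 + 4) mod 7 = 2443 mod 7 = 0 -> Monday (Mon=0 ... Sun=6)
Days before July (Jan-Jun): 182; July 1 index = (0 + 182) mod 7 = 0 -> Monday
Last day offset: 31 - 1 = 30 days
Weekday index = (0 + 30) mod 7 = 2

Wednesday, July 31


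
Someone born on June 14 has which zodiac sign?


Date: June 14
Conventional tropical zodiac dates: Gemini from May 21 onward; Cancer starts June 21
June 14 falls within the Gemini range

Gemini


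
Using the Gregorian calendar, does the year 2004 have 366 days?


Gregorian leap year rule: divisible by 4, but not by 100, unless also by 400.
2004 is divisible by 4 but not 100 -> leap year

Yes


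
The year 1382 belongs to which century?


Century = (year - 1) // 100 + 1
= (1382 - 1) // 100 + 1
= 1381 // 100 + 1
= 13 + 1

14th century


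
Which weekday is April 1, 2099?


Target: April 1, 2099
Anchor: Jan 1, 2099. With p = 2099 - 1 = 2098: (p + p//4 - p//100 + p//400) mod 7 = (2098 + 524 - 20 + 5) mod 7 = 2607 mod 7 = 3 -> Thursday (Mon=0 ... Sun=6)
Days before April (Jan-Mar): 90 days
Weekday index = (3 + 90) mod 7 = 2

Wednesday


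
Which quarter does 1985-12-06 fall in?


Month: December (month 12)
Q1: Jan-Mar, Q2: Apr-Jun, Q3: Jul-Sep, Q4: Oct-Dec

Q4


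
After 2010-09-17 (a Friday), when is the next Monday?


Current: Friday
Target: Monday
Days ahead: 3

Next Monday: 2010-09-20


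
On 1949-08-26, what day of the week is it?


Date: August 26, 1949
Anchor: Jan 1, 1949. With p = 1949 - 1 = 1948: (p + p//4 - p//100 + p//400) mod 7 = (1948 + 487 - 19 + 4) mod 7 = 2420 mod 7 = 5 -> Saturday (Mon=0 ... Sun=6)
Days before August (Jan-Jul): 212; offset = 212 + 26 - 1 = 237
Weekday index = (5 + 237) mod 7 = 4

Day of the week: Friday


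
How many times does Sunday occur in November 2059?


November 2059 has 30 days
Anchor: Jan 1, 2059. With p = 2059 - 1 = 2058: (p + p//4 - p//100 + p//400) mod 7 = (2058 + 514 - 20 + 5) mod 7 = 2557 mod 7 = 2 -> Wednesday (Mon=0 ... Sun=6)
Days before November (Jan-Oct): 304; November 1 index = (2 + 304) mod 7 = 5 -> Saturday
First Sunday is November 2
Sundays: 2, 9, 16, 23, 30

5 Sundays


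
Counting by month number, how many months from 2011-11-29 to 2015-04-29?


From November 2011 to April 2015
4 years * 12 = 48 months, minus 7 months = 41

41 months


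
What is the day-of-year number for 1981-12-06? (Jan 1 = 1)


Date: December 6, 1981
Days in months 1 through 11: 334
Plus 6 days in December

Day of year: 340


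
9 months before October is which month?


October is month 10
10 - 9 = 1

January


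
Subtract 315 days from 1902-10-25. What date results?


Start: 1902-10-25, subtract 315 days
Back 25 days from October 25 reaches September 30, 1902 -> 290 left
September 1902 has 30 days -> back to August 31, 1902 -> 260 left
August 1902 has 31 days -> back to July 31, 1902 -> 229 left
July 1902 has 31 days -> back to June 30, 1902 -> 198 left
June 1902 has 30 days -> back to May 31, 1902 -> 168 left
May 1902 has 31 days -> back to April 30, 1902 -> 137 left
April 1902 has 30 days -> back to March 31, 1902 -> 107 left
March 1902 has 31 days -> back to February 28, 1902 -> 76 left
February 1902 has 28 days -> back to January 31, 1902 -> 48 left
January 1902 has 31 days -> back to December 31, 1901 -> 17 left
December 1901: 31 - 17 = 14 -> lands on December 14

Result: 1901-12-14


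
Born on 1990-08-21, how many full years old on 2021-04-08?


Birth: 1990-08-21
Reference: 2021-04-08
Year difference: 2021 - 1990 = 31
Birthday not yet reached in 2021, subtract 1

30 years old


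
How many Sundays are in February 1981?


February 1981 has 28 days
Anchor: Jan 1, 1981. With p = 1981 - 1 = 1980: (p + p//4 - p//100 + p//400) mod 7 = (1980 + 495 - 19 + 4) mod 7 = 2460 mod 7 = 3 -> Thursday (Mon=0 ... Sun=6)
Days before February (Jan): 31; February 1 index = (3 + 31) mod 7 = 6 -> Sunday
First Sunday is February 1
Sundays: 1, 8, 15, 22

4 Sundays


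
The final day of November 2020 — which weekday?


November 2020 has 30 days
Anchor: Jan 1, 2020. With p = 2020 - 1 = 2019: (p + p//4 - p//100 + p//400) mod 7 = (2019 + 504 - 20 + 5) mod 7 = 2508 mod 7 = 2 -> Wednesday (Mon=0 ... Sun=6)
Days before November (Jan-Oct): 305; November 1 index = (2 + 305) mod 7 = 6 -> Sunday
Last day offset: 30 - 1 = 29 days
Weekday index = (6 + 29) mod 7 = 0

Monday, November 30


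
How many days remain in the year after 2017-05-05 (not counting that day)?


Day of year: 125 of 365
Remaining = 365 - 125

240 days


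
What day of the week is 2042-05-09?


Date: May 9, 2042
Anchor: Jan 1, 2042. With p = 2042 - 1 = 2041: (p + p//4 - p//100 + p//400) mod 7 = (2041 + 510 - 20 + 5) mod 7 = 2536 mod 7 = 2 -> Wednesday (Mon=0 ... Sun=6)
Days before May (Jan-Apr): 120; offset = 120 + 9 - 1 = 128
Weekday index = (2 + 128) mod 7 = 4

Day of the week: Friday


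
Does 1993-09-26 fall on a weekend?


Anchor: Jan 1, 1993. With p = 1993 - 1 = 1992: (p + p//4 - p//100 + p//400) mod 7 = (1992 + 498 - 19 + 4) mod 7 = 2475 mod 7 = 4 -> Friday (Mon=0 ... Sun=6)
Day of year: 269; offset = 268
Weekday index = (4 + 268) mod 7 = 6 -> Sunday
Weekend days: Saturday, Sunday

Yes


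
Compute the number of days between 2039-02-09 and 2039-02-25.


From 2039-02-09 to 2039-02-25
2039-02-09: days before February = 31; day of year = 31 + 9 = 40
2039-02-25: days before February = 31; day of year = 31 + 25 = 56
Same year: 56 - 40 = 16

16 days


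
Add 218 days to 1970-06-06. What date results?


Start: 1970-06-06, add 218 days
June 1970 has 30 days: 30 - 6 = 24 days to June 30 -> 194 left
July 1970 has 31 days -> 163 left
August 1970 has 31 days -> 132 left
September 1970 has 30 days -> 102 left
October 1970 has 31 days -> 71 left
November 1970 has 30 days -> 41 left
December 1970 has 31 days -> 10 left
January 1971: 10 <= 31 -> lands on January 10

Result: 1971-01-10


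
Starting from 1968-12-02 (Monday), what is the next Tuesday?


Current: Monday
Target: Tuesday
Days ahead: 1

Next Tuesday: 1968-12-03


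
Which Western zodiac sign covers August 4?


Date: August 4
Conventional tropical zodiac dates: Leo from July 23 onward; Virgo starts August 23
August 4 falls within the Leo range

Leo


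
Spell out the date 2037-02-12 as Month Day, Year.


ISO 2037-02-12 parses as year=2037, month=02, day=12
Month 2 -> February

February 12, 2037


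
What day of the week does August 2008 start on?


Target: August 1, 2008
Anchor: Jan 1, 2008. With p = 2008 - 1 = 2007: (p + p//4 - p//100 + p//400) mod 7 = (2007 + 501 - 20 + 5) mod 7 = 2493 mod 7 = 1 -> Tuesday (Mon=0 ... Sun=6)
Days before August (Jan-Jul): 213 days
Weekday index = (1 + 213) mod 7 = 4

Friday


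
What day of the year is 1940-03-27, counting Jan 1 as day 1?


Date: March 27, 1940
Days in months 1 through 2: 60
Plus 27 days in March

Day of year: 87


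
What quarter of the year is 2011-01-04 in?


Month: January (month 1)
Q1: Jan-Mar, Q2: Apr-Jun, Q3: Jul-Sep, Q4: Oct-Dec

Q1


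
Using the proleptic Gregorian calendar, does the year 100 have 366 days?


Gregorian leap year rule: divisible by 4, but not by 100, unless also by 400.
100 is divisible by 100 but not 400 -> not a leap year

No


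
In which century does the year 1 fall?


Century = (year - 1) // 100 + 1
= (1 - 1) // 100 + 1
= 0 // 100 + 1
= 0 + 1

1st century


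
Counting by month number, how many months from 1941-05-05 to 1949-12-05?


From May 1941 to December 1949
8 years * 12 = 96 months, plus 7 months = 103

103 months


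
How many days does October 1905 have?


October 1905

31 days


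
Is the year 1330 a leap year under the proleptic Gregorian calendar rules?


Gregorian leap year rule: divisible by 4, but not by 100, unless also by 400.
1330 is not divisible by 4 -> not a leap year

No


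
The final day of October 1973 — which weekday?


October 1973 has 31 days
Anchor: Jan 1, 1973. With p = 1973 - 1 = 1972: (p + p//4 - p//100 + p//400) mod 7 = (1972 + 493 - 19 + 4) mod 7 = 2450 mod 7 = 0 -> Monday (Mon=0 ... Sun=6)
Days before October (Jan-Sep): 273; October 1 index = (0 + 273) mod 7 = 0 -> Monday
Last day offset: 31 - 1 = 30 days
Weekday index = (0 + 30) mod 7 = 2

Wednesday, October 31


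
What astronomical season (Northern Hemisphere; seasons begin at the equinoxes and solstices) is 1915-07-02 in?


Date: July 2
Astronomical Summer (approx.; exact equinox/solstice day varies by year): June 21 to September 21
July 2 falls within the Summer window

Summer


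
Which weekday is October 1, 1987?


Target: October 1, 1987
Anchor: Jan 1, 1987. With p = 1987 - 1 = 1986: (p + p//4 - p//100 + p//400) mod 7 = (1986 + 496 - 19 + 4) mod 7 = 2467 mod 7 = 3 -> Thursday (Mon=0 ... Sun=6)
Days before October (Jan-Sep): 273 days
Weekday index = (3 + 273) mod 7 = 3

Thursday


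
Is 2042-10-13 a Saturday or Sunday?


Anchor: Jan 1, 2042. With p = 2042 - 1 = 2041: (p + p//4 - p//100 + p//400) mod 7 = (2041 + 510 - 20 + 5) mod 7 = 2536 mod 7 = 2 -> Wednesday (Mon=0 ... Sun=6)
Day of year: 286; offset = 285
Weekday index = (2 + 285) mod 7 = 0 -> Monday
Weekend days: Saturday, Sunday

No


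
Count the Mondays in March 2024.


March 2024 has 31 days
Anchor: Jan 1, 2024. With p = 2024 - 1 = 2023: (p + p//4 - p//100 + p//400) mod 7 = (2023 + 505 - 20 + 5) mod 7 = 2513 mod 7 = 0 -> Monday (Mon=0 ... Sun=6)
Days before March (Jan-Feb): 60; March 1 index = (0 + 60) mod 7 = 4 -> Friday
First Monday is March 4
Mondays: 4, 11, 18, 25

4 Mondays


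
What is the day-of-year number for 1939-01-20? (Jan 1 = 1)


Date: January 20, 1939
No months before January
Plus 20 days in January

Day of year: 20


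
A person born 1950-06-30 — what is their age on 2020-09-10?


Birth: 1950-06-30
Reference: 2020-09-10
Year difference: 2020 - 1950 = 70

70 years old


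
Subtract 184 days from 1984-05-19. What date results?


Start: 1984-05-19, subtract 184 days
Back 19 days from May 19 reaches April 30, 1984 -> 165 left
April 1984 has 30 days -> back to March 31, 1984 -> 135 left
March 1984 has 31 days -> back to February 29, 1984 -> 104 left
February 1984 has 29 days -> back to January 31, 1984 -> 75 left
January 1984 has 31 days -> back to December 31, 1983 -> 44 left
December 1983 has 31 days -> back to November 30, 1983 -> 13 left
November 1983: 30 - 13 = 17 -> lands on November 17

Result: 1983-11-17


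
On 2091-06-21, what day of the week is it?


Date: June 21, 2091
Anchor: Jan 1, 2091. With p = 2091 - 1 = 2090: (p + p//4 - p//100 + p//400) mod 7 = (2090 + 522 - 20 + 5) mod 7 = 2597 mod 7 = 0 -> Monday (Mon=0 ... Sun=6)
Days before June (Jan-May): 151; offset = 151 + 21 - 1 = 171
Weekday index = (0 + 171) mod 7 = 3

Day of the week: Thursday


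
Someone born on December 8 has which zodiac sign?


Date: December 8
Conventional tropical zodiac dates: Sagittarius from November 22 onward; Capricorn starts December 22
December 8 falls within the Sagittarius range

Sagittarius


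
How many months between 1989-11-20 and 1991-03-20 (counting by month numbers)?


From November 1989 to March 1991
2 years * 12 = 24 months, minus 8 months = 16

16 months


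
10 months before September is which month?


September is month 9
9 - 10 = -1; wrap: -1 + 12 = 11

November


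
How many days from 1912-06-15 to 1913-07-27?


From 1912-06-15 to 1913-07-27
1912-06-15: days before June = 31 + 29 + 31 + 30 + 31 = 152 (1912 is a leap year); day of year = 152 + 15 = 167
1913-07-27: days before July = 31 + 28 + 31 + 30 + 31 + 30 = 181 (1913 is not a leap year); day of year = 181 + 27 = 208
Rest of 1912: 366 - 167 = 199
Total = 199 + 208 = 407

407 days


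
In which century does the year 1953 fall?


Century = (year - 1) // 100 + 1
= (1953 - 1) // 100 + 1
= 1952 // 100 + 1
= 19 + 1

20th century


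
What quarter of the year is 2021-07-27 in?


Month: July (month 7)
Q1: Jan-Mar, Q2: Apr-Jun, Q3: Jul-Sep, Q4: Oct-Dec

Q3


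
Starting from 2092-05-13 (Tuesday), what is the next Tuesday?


Current: Tuesday
Target: Tuesday
Days ahead: 7

Next Tuesday: 2092-05-20


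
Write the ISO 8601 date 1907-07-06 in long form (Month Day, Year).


ISO 1907-07-06 parses as year=1907, month=07, day=06
Month 7 -> July

July 6, 1907


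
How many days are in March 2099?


March 2099

31 days


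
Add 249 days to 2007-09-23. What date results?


Start: 2007-09-23, add 249 days
September 2007 has 30 days: 30 - 23 = 7 days to September 30 -> 242 left
October 2007 has 31 days -> 211 left
November 2007 has 30 days -> 181 left
December 2007 has 31 days -> 150 left
January 2008 has 31 days -> 119 left
February 2008 has 29 days -> 90 left
March 2008 has 31 days -> 59 left
April 2008 has 30 days -> 29 left
May 2008: 29 <= 31 -> lands on May 29

Result: 2008-05-29


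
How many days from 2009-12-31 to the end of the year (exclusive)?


Day of year: 365 of 365
Remaining = 365 - 365

0 days


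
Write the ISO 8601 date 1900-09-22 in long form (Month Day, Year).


ISO 1900-09-22 parses as year=1900, month=09, day=22
Month 9 -> September

September 22, 1900


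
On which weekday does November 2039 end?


November 2039 has 30 days
Anchor: Jan 1, 2039. With p = 2039 - 1 = 2038: (p + p//4 - p//100 + p//400) mod 7 = (2038 + 509 - 20 + 5) mod 7 = 2532 mod 7 = 5 -> Saturday (Mon=0 ... Sun=6)
Days before November (Jan-Oct): 304; November 1 index = (5 + 304) mod 7 = 1 -> Tuesday
Last day offset: 30 - 1 = 29 days
Weekday index = (1 + 29) mod 7 = 2

Wednesday, November 30


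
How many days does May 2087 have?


May 2087

31 days


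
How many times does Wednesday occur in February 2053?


February 2053 has 28 days
Anchor: Jan 1, 2053. With p = 2053 - 1 = 2052: (p + p//4 - p//100 + p//400) mod 7 = (2052 + 513 - 20 + 5) mod 7 = 2550 mod 7 = 2 -> Wednesday (Mon=0 ... Sun=6)
Days before February (Jan): 31; February 1 index = (2 + 31) mod 7 = 5 -> Saturday
First Wednesday is February 5
Wednesdays: 5, 12, 19, 26

4 Wednesdays


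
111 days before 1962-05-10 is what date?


Start: 1962-05-10, subtract 111 days
Back 10 days from May 10 reaches April 30, 1962 -> 101 left
April 1962 has 30 days -> back to March 31, 1962 -> 71 left
March 1962 has 31 days -> back to February 28, 1962 -> 40 left
February 1962 has 28 days -> back to January 31, 1962 -> 12 left
January 1962: 31 - 12 = 19 -> lands on January 19

Result: 1962-01-19


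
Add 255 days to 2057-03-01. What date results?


Start: 2057-03-01, add 255 days
March 2057 has 31 days: 31 - 1 = 30 days to March 31 -> 225 left
April 2057 has 30 days -> 195 left
May 2057 has 31 days -> 164 left
June 2057 has 30 days -> 134 left
July 2057 has 31 days -> 103 left
August 2057 has 31 days -> 72 left
September 2057 has 30 days -> 42 left
October 2057 has 31 days -> 11 left
November 2057: 11 <= 30 -> lands on November 11

Result: 2057-11-11


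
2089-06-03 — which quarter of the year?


Month: June (month 6)
Q1: Jan-Mar, Q2: Apr-Jun, Q3: Jul-Sep, Q4: Oct-Dec

Q2


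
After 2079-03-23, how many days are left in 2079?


Day of year: 82 of 365
Remaining = 365 - 82

283 days


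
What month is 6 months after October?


October is month 10
10 + 6 = 16; wrap: 16 - 12 = 4

April


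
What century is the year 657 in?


Century = (year - 1) // 100 + 1
= (657 - 1) // 100 + 1
= 656 // 100 + 1
= 6 + 1

7th century


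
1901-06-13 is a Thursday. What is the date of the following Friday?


Current: Thursday
Target: Friday
Days ahead: 1

Next Friday: 1901-06-14


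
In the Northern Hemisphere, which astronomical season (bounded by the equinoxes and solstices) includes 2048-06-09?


Date: June 9
Astronomical Spring (approx.; exact equinox/solstice day varies by year): March 20 to June 20
June 9 falls within the Spring window

Spring


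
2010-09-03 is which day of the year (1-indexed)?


Date: September 3, 2010
Days in months 1 through 8: 243
Plus 3 days in September

Day of year: 246


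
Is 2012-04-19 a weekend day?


Anchor: Jan 1, 2012. With p = 2012 - 1 = 2011: (p + p//4 - p//100 + p//400) mod 7 = (2011 + 502 - 20 + 5) mod 7 = 2498 mod 7 = 6 -> Sunday (Mon=0 ... Sun=6)
Day of year: 110; offset = 109
Weekday index = (6 + 109) mod 7 = 3 -> Thursday
Weekend days: Saturday, Sunday

No


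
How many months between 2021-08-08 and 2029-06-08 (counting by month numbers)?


From August 2021 to June 2029
8 years * 12 = 96 months, minus 2 months = 94

94 months


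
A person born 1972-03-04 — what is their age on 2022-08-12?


Birth: 1972-03-04
Reference: 2022-08-12
Year difference: 2022 - 1972 = 50

50 years old


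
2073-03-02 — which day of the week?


Date: March 2, 2073
Anchor: Jan 1, 2073. With p = 2073 - 1 = 2072: (p + p//4 - p//100 + p//400) mod 7 = (2072 + 518 - 20 + 5) mod 7 = 2575 mod 7 = 6 -> Sunday (Mon=0 ... Sun=6)
Days before March (Jan-Feb): 59; offset = 59 + 2 - 1 = 60
Weekday index = (6 + 60) mod 7 = 3

Day of the week: Thursday
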